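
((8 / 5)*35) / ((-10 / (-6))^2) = 504 / 25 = 20.16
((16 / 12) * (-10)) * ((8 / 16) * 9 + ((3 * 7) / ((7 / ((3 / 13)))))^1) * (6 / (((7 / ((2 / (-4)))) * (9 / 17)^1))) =5100 / 91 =56.04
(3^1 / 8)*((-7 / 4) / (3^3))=-7 / 288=-0.02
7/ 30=0.23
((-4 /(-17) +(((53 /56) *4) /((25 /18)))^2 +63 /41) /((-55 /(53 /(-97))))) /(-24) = -2602427041 /683273456250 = -0.00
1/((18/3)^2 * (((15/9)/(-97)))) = -97/60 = -1.62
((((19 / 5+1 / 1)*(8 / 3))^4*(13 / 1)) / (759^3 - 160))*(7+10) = 3707764736 / 273278324375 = 0.01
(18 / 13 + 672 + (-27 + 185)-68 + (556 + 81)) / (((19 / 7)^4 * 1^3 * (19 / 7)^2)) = 2141800045 / 611596453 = 3.50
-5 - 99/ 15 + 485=2367/ 5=473.40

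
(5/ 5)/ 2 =1/ 2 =0.50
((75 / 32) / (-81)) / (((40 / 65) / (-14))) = 2275 / 3456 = 0.66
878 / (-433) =-878 / 433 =-2.03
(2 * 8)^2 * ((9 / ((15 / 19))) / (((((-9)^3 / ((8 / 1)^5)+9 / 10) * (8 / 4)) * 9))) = 4194304 / 22707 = 184.71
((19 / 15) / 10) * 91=1729 / 150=11.53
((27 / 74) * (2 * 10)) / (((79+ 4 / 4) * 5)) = 27 / 1480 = 0.02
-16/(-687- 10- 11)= 4/177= 0.02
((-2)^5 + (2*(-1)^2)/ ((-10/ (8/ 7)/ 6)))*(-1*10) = 2336/ 7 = 333.71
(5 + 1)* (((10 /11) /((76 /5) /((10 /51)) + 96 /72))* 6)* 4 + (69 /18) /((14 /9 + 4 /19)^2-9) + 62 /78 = 1.80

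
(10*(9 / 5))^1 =18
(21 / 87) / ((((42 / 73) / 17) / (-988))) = -613054 / 87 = -7046.60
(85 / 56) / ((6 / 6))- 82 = -4507 / 56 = -80.48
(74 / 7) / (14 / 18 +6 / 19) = 12654 / 1309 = 9.67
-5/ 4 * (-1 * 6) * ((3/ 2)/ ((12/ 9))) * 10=675/ 8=84.38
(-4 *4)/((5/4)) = -64/5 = -12.80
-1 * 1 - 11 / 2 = -13 / 2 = -6.50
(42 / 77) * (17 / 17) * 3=18 / 11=1.64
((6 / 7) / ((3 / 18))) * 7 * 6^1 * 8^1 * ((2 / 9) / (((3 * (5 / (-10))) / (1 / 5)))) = -256 / 5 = -51.20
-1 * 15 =-15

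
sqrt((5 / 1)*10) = 7.07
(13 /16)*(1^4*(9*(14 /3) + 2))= 143 /4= 35.75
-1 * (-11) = 11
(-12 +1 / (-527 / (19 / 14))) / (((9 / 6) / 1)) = -88555 / 11067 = -8.00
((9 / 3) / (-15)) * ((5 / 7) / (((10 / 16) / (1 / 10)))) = -0.02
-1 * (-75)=75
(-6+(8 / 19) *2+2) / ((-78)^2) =-5 / 9633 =-0.00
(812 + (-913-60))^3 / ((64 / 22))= -45906091 / 32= -1434565.34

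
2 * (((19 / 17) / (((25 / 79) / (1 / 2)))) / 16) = 1501 / 6800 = 0.22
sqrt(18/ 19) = 0.97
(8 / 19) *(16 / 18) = 64 / 171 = 0.37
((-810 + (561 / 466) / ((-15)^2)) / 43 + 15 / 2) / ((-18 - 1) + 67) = -8518969 / 36068400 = -0.24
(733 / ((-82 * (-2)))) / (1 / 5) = 3665 / 164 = 22.35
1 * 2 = 2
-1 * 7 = -7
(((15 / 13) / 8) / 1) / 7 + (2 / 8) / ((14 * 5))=11 / 455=0.02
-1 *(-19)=19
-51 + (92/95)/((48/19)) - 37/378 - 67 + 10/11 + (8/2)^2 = -100.81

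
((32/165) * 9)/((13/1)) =96/715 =0.13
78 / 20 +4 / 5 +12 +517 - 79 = 4547 / 10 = 454.70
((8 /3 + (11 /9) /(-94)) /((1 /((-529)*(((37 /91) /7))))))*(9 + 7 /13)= -2724365870 /3502863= -777.75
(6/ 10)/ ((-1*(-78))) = 1/ 130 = 0.01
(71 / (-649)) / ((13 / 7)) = -497 / 8437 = -0.06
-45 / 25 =-9 / 5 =-1.80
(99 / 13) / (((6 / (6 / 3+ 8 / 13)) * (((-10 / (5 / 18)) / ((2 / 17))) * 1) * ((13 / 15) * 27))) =-55 / 118638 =-0.00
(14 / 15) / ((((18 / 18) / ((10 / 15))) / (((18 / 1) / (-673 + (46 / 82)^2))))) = -11767 / 706740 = -0.02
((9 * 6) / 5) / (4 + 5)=1.20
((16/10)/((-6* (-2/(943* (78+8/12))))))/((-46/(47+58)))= -67732/3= -22577.33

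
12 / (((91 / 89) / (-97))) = -103596 / 91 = -1138.42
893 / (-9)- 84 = -1649 / 9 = -183.22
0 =0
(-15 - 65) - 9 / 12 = -80.75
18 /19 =0.95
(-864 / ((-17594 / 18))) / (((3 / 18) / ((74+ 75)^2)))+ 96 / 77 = 79758203424 / 677369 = 117747.05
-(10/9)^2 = -100/81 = -1.23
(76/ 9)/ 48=19/ 108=0.18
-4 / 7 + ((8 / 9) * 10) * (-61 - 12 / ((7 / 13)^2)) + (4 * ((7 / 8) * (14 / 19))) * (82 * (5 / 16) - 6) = -57652411 / 67032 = -860.07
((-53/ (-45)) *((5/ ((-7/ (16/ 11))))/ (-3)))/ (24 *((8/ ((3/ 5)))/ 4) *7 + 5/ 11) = 848/ 1165185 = 0.00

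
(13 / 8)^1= 13 / 8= 1.62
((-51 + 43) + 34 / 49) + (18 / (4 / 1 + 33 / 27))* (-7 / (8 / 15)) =-484049 / 9212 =-52.55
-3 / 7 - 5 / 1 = -38 / 7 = -5.43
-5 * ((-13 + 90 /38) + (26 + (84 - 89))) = -985 /19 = -51.84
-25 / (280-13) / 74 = -25 / 19758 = -0.00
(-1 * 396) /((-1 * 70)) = 198 /35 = 5.66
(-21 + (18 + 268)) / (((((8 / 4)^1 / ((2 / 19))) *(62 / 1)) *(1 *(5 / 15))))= 795 / 1178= 0.67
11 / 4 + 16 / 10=87 / 20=4.35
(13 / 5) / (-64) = -13 / 320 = -0.04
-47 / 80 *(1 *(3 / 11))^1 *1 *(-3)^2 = -1269 / 880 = -1.44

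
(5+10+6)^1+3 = 24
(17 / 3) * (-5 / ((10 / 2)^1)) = -17 / 3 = -5.67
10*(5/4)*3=37.50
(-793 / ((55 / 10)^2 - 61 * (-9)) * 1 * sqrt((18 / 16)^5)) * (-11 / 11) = 192699 * sqrt(2) / 148288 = 1.84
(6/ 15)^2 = 4/ 25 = 0.16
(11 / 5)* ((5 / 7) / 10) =11 / 70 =0.16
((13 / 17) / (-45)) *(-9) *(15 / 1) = 39 / 17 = 2.29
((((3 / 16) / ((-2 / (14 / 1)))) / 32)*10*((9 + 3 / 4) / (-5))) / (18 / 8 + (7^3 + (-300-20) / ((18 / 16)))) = 7371 / 560384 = 0.01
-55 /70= -11 /14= -0.79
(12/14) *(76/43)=456/301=1.51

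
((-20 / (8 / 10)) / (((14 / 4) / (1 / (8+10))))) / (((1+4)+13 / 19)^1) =-475 / 6804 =-0.07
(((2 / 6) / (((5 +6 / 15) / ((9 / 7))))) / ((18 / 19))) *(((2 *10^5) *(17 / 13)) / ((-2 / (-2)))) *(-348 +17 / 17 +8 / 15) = -167863100000 / 22113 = -7591150.00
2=2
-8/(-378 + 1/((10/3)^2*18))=1600/75599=0.02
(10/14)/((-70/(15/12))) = -0.01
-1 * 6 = -6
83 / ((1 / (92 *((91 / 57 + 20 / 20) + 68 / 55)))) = 91754176 / 3135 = 29267.68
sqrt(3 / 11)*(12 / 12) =sqrt(33) / 11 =0.52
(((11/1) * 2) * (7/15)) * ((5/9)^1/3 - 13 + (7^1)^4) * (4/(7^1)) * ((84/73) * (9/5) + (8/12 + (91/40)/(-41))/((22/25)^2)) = 32062784625191/800028900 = 40077.03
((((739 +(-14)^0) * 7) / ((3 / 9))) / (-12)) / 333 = -35 / 9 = -3.89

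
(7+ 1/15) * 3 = 106/5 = 21.20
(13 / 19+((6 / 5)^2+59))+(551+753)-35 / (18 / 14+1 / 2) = 639124 / 475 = 1345.52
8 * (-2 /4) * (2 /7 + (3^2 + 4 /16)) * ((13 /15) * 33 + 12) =-7743 /5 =-1548.60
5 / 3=1.67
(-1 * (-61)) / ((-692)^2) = 61 / 478864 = 0.00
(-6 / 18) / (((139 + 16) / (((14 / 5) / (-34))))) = 7 / 39525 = 0.00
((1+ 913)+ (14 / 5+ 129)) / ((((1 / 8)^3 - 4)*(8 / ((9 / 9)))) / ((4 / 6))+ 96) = 74368 / 3415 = 21.78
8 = 8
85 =85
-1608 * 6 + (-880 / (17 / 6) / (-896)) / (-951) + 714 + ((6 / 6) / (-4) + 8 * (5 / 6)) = -2020651439 / 226338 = -8927.58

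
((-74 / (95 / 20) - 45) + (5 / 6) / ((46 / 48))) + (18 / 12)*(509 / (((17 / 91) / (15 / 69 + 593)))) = 18010884845 / 7429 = 2424402.32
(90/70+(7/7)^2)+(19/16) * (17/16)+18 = 38613/1792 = 21.55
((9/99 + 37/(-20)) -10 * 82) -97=-202127/220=-918.76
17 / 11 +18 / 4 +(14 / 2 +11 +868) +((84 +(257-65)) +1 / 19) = 488265 / 418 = 1168.10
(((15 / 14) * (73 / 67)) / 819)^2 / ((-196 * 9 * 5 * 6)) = -0.00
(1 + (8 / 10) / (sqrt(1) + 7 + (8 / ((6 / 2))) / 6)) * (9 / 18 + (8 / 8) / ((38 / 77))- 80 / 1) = -153088 / 1805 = -84.81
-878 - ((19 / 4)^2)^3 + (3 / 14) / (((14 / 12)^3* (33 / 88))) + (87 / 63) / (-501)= -182747268906887 / 14781247488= -12363.45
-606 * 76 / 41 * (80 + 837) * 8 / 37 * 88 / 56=-530933568 / 1517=-349989.17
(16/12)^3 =64/27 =2.37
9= 9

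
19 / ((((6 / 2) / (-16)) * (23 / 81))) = -8208 / 23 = -356.87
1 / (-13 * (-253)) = 0.00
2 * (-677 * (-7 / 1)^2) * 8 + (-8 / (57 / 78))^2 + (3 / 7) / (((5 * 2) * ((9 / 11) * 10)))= -402284362429 / 758100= -530648.15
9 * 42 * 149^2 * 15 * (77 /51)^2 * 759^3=36259337461564470330 /289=125464835507143495.95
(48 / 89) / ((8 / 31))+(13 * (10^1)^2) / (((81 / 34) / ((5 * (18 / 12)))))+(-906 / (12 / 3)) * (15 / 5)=3415.18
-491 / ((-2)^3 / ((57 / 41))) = 27987 / 328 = 85.33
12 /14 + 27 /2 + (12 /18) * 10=883 /42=21.02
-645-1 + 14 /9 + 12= -5692 /9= -632.44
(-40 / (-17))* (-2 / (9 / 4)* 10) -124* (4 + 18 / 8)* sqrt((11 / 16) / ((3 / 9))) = -775* sqrt(33) / 4 -3200 / 153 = -1133.92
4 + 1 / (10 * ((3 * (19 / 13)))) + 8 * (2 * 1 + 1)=15973 / 570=28.02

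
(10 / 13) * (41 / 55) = 82 / 143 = 0.57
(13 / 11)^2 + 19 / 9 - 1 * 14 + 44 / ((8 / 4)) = 12532 / 1089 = 11.51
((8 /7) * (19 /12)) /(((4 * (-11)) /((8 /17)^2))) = -608 /66759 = -0.01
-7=-7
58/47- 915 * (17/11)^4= -3590971427/688127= -5218.47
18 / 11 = 1.64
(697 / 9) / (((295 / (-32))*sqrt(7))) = -22304*sqrt(7) / 18585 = -3.18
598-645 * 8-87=-4649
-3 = -3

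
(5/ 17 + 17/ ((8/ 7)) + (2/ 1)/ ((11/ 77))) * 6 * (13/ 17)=133.83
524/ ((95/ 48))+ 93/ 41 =1040067/ 3895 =267.03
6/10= 3/5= 0.60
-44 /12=-11 /3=-3.67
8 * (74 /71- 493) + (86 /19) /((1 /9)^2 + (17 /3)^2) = -6907032315 /1755049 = -3935.52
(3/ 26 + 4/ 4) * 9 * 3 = 30.12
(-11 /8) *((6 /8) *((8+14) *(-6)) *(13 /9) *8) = 1573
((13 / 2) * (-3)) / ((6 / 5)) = -65 / 4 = -16.25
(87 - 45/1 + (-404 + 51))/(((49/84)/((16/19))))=-59712/133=-448.96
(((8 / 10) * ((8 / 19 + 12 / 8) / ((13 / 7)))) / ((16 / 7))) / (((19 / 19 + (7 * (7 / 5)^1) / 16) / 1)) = 0.22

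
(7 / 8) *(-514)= -1799 / 4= -449.75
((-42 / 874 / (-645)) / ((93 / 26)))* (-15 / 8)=-0.00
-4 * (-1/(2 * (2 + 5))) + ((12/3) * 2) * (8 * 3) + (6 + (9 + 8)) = 1507/7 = 215.29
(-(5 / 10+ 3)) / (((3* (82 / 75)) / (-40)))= 1750 / 41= 42.68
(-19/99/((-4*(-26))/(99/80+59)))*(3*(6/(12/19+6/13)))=-1739659/950400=-1.83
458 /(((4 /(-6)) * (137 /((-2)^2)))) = -2748 /137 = -20.06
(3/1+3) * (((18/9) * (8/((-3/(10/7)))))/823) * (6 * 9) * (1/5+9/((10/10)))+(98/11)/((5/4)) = -6485368/316855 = -20.47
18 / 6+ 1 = 4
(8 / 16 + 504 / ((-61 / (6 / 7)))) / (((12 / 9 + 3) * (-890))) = 2409 / 1411540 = 0.00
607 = 607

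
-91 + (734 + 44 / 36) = 5798 / 9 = 644.22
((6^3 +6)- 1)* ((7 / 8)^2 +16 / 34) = 17485 / 64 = 273.20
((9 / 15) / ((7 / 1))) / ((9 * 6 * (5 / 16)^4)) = 32768 / 196875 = 0.17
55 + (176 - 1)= 230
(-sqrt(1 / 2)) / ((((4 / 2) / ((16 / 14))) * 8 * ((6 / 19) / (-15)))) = 95 * sqrt(2) / 56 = 2.40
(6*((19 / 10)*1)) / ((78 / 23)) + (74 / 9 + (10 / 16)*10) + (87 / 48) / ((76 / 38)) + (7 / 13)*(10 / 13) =4661369 / 243360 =19.15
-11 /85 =-0.13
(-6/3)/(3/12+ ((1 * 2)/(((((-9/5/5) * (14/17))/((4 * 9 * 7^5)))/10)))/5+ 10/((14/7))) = 8/32653579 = 0.00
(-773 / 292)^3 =-461889917 / 24897088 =-18.55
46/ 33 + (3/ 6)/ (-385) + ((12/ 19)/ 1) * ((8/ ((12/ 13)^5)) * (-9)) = -140013901/ 2106720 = -66.46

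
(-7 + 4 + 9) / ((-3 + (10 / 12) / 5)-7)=-36 / 59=-0.61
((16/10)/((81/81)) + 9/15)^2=121/25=4.84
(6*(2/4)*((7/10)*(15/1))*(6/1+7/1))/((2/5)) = 4095/4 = 1023.75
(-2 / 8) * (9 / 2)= -1.12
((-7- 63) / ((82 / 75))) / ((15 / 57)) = -9975 / 41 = -243.29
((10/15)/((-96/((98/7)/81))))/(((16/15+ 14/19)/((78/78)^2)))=-665/999216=-0.00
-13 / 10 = -1.30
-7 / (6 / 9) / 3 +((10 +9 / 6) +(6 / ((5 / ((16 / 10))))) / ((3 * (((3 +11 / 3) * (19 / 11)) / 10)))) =4064 / 475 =8.56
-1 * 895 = -895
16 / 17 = 0.94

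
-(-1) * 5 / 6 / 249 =5 / 1494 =0.00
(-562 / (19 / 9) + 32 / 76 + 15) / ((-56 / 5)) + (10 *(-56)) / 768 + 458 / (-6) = -116339 / 2128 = -54.67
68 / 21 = 3.24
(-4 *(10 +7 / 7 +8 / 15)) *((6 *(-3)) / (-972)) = -346 / 405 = -0.85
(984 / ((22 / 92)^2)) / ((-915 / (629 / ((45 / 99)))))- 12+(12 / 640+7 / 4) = -13975290279 / 536800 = -26034.45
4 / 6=0.67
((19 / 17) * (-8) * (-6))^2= 831744 / 289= 2878.01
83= 83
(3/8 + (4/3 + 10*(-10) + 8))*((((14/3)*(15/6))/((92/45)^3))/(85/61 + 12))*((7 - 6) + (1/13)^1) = -327906376875/33081780992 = -9.91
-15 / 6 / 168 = -5 / 336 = -0.01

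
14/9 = 1.56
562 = 562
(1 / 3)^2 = 1 / 9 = 0.11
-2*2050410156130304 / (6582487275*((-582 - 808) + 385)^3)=4100820312260608 / 6681719093481534375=0.00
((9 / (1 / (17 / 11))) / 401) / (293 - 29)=51 / 388168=0.00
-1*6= -6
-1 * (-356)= 356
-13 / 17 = -0.76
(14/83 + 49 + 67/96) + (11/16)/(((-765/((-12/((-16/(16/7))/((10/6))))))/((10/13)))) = 49.86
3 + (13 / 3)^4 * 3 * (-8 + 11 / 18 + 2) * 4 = -5540105 / 243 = -22798.79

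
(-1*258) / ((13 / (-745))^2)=-143196450 / 169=-847316.27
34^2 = 1156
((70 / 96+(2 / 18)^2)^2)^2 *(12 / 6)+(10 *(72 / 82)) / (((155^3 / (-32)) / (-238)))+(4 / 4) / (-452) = 3019572050541538302703 / 4867179922215618969600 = 0.62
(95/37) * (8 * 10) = 205.41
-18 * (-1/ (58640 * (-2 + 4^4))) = 0.00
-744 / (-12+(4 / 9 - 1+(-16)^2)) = -3.06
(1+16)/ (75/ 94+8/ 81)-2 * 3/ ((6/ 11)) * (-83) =6362489/ 6827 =931.96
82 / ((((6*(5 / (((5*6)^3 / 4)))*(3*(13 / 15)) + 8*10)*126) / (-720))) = -3690000 / 630091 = -5.86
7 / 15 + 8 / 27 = 0.76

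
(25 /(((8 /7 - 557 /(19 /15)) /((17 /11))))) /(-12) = 56525 /7699956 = 0.01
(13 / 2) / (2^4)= 13 / 32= 0.41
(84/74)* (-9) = -378/37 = -10.22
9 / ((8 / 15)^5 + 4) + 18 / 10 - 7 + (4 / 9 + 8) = 755806003 / 138162060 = 5.47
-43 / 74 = -0.58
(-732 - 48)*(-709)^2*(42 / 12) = -1372319130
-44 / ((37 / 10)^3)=-44000 / 50653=-0.87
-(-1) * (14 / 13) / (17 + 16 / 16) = 7 / 117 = 0.06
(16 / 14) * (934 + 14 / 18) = 67304 / 63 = 1068.32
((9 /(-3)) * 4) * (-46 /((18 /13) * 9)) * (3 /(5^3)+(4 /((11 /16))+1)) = 303.08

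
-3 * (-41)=123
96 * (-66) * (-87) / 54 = 10208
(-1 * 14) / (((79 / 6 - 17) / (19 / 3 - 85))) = -6608 / 23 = -287.30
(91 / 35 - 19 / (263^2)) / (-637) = -899102 / 220303265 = -0.00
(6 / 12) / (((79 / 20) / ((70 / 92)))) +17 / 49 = 39464 / 89033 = 0.44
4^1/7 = 4/7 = 0.57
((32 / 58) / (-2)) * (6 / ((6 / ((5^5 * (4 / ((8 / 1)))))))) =-12500 / 29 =-431.03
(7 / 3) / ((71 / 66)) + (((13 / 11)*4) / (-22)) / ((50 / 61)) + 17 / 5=1139782 / 214775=5.31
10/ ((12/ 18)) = 15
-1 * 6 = -6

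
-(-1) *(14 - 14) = 0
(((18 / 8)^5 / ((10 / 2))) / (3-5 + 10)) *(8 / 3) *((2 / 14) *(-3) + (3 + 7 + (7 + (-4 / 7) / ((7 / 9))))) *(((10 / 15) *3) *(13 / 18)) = 87.94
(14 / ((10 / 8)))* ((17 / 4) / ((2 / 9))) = 1071 / 5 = 214.20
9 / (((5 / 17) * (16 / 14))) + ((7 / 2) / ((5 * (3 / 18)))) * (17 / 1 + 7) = 5103 / 40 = 127.58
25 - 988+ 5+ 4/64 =-15327/16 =-957.94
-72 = -72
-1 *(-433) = 433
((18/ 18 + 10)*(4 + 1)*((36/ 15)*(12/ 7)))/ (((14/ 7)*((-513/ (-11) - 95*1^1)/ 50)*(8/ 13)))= -353925/ 1862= -190.08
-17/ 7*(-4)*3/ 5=5.83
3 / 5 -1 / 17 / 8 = 403 / 680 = 0.59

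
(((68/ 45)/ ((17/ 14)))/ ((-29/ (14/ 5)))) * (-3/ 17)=784/ 36975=0.02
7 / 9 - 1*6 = -47 / 9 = -5.22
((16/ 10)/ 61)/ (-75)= -0.00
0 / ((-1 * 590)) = 0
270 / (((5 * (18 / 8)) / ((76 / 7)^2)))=138624 / 49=2829.06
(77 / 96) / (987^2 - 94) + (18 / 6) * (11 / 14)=1542935339 / 654578400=2.36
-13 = -13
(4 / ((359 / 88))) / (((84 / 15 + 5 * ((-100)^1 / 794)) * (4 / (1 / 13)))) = 87340 / 23022311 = 0.00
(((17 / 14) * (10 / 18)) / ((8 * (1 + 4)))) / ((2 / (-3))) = -17 / 672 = -0.03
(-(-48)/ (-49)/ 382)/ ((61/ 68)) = -1632/ 570899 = -0.00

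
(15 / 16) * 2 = 15 / 8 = 1.88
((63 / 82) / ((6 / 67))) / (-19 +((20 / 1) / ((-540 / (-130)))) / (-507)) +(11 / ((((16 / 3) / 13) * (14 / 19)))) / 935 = -6444141483 / 15626070880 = -0.41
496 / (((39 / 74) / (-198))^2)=11831314176 / 169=70007776.19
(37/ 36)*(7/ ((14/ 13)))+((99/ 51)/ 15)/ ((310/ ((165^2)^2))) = 11740871387/ 37944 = 309426.30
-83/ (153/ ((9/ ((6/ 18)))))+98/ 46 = -4894/ 391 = -12.52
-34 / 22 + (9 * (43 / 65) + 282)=286.41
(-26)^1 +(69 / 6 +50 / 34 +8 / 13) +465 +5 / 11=2202683 / 4862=453.04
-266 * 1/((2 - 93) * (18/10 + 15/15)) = 95/91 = 1.04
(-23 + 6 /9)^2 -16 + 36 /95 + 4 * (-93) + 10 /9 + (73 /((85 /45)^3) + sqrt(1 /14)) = sqrt(14) /14 + 517094492 /4200615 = 123.37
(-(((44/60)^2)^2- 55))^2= 7671426430756/2562890625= 2993.27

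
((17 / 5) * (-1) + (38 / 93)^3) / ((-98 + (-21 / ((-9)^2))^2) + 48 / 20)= 0.03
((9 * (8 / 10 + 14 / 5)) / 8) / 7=0.58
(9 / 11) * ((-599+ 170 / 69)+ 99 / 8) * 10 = -4779.50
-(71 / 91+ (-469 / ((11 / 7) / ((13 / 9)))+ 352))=705592 / 9009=78.32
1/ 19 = 0.05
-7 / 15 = -0.47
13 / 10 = 1.30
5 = 5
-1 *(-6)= 6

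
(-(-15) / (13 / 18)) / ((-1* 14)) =-135 / 91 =-1.48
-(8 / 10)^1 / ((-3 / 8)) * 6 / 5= 64 / 25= 2.56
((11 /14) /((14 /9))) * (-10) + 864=84177 /98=858.95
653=653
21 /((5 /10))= 42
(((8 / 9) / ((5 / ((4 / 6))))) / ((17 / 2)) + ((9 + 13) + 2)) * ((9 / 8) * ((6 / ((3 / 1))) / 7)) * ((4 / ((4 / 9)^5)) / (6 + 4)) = 135596187 / 761600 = 178.04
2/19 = 0.11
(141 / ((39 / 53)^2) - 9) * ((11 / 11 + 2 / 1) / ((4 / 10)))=318650 / 169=1885.50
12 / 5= 2.40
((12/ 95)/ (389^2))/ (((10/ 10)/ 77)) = 924/ 14375495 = 0.00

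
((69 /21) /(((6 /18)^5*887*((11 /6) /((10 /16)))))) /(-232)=-83835 /63381472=-0.00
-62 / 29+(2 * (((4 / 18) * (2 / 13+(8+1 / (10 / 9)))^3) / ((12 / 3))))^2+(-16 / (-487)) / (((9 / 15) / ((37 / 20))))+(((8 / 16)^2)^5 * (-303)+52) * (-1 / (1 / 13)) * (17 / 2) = 191666148749700999676129 / 176694108930144000000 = 1084.73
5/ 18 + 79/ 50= 418/ 225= 1.86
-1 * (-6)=6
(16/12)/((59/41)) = 164/177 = 0.93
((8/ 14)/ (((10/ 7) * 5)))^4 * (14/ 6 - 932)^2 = 124456336/ 3515625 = 35.40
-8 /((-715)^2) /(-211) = 8 /107868475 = 0.00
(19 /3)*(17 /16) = 323 /48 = 6.73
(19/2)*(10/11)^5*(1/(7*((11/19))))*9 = 162450000/12400927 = 13.10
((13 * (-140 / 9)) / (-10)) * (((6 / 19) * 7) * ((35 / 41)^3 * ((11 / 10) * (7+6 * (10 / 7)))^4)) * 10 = 188069393803291 / 7856994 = 23936558.15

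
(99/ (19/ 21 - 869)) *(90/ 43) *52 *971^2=-917357893452/ 78389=-11702635.49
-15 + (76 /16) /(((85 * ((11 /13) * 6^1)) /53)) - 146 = -160.42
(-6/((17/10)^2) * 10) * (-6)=36000/289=124.57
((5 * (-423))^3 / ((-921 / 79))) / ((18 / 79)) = 2186862782625 / 614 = 3561665769.75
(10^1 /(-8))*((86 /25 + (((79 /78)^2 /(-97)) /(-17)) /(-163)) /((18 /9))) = -140635653263 /65412004320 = -2.15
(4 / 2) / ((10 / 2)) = 2 / 5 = 0.40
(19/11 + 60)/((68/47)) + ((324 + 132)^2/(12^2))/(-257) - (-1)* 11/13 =94694473/2499068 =37.89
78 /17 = 4.59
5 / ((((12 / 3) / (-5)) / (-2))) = 25 / 2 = 12.50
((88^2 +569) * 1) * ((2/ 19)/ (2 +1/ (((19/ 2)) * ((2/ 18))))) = 8313/ 28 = 296.89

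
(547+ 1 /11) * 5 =30090 /11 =2735.45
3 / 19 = 0.16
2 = 2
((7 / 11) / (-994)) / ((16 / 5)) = -5 / 24992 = -0.00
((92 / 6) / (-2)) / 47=-23 / 141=-0.16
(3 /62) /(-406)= -3 /25172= -0.00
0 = 0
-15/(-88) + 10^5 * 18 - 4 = 158399663/88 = 1799996.17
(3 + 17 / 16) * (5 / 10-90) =-363.59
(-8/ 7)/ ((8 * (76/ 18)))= -9/ 266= -0.03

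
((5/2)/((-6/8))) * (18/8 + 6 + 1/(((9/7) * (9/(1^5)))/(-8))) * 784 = -4800040/243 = -19753.25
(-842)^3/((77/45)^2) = -1208819068200/5929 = -203882453.74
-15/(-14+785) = -5/257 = -0.02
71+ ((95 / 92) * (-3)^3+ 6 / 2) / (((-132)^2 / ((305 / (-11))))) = 417549131 / 5877696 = 71.04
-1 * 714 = -714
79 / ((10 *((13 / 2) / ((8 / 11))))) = 632 / 715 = 0.88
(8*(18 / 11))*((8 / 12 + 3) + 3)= 87.27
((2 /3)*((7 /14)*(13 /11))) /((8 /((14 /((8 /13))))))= 1183 /1056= 1.12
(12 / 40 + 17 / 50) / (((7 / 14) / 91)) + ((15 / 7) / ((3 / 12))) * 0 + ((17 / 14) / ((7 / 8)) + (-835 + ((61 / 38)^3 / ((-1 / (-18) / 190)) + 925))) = 12696176261 / 884450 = 14354.88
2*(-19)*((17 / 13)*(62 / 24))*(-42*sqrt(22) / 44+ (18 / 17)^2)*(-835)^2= -22175938350 / 221+ 48869197475*sqrt(22) / 572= 300385153.30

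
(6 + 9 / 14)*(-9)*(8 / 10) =-1674 / 35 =-47.83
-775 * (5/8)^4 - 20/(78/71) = -21798785/159744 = -136.46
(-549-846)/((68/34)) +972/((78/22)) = -11007/26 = -423.35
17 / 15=1.13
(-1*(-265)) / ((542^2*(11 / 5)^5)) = 828125 / 47310985964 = 0.00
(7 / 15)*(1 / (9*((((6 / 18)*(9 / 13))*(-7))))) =-13 / 405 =-0.03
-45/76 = -0.59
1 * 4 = 4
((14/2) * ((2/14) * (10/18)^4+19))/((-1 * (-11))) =873238/72171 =12.10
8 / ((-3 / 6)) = -16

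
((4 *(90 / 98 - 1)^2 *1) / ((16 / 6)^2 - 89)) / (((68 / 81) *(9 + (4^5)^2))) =-11664 / 31543669237465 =-0.00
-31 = -31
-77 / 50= -1.54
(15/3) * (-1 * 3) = -15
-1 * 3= -3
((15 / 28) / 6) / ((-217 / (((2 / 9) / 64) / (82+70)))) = -5 / 531965952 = -0.00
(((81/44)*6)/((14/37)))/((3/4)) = 2997/77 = 38.92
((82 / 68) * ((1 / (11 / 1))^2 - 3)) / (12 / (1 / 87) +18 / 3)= -7421 / 2159850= -0.00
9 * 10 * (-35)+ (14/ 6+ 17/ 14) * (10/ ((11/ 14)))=-102460/ 33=-3104.85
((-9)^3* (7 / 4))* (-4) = 5103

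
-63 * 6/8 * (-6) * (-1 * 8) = -2268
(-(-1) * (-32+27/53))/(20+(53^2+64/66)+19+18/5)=-275385/24945722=-0.01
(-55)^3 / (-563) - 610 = -177055 / 563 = -314.48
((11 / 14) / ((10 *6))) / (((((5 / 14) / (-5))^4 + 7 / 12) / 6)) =45276 / 336155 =0.13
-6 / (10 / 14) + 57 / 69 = -7.57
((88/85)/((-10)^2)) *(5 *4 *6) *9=4752/425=11.18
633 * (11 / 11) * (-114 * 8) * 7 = -4041072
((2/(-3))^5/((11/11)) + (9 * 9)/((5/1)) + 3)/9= 23168/10935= 2.12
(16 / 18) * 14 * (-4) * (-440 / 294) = 74.50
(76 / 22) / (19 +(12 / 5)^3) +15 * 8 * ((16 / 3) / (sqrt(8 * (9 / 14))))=4750 / 45133 +320 * sqrt(7) / 3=282.32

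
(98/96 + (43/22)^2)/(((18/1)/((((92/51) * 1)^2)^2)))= 62946315176/22101911667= 2.85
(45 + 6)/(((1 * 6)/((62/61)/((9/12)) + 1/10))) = 45271/3660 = 12.37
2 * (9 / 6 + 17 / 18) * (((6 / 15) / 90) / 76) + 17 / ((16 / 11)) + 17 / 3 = 10683401 / 615600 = 17.35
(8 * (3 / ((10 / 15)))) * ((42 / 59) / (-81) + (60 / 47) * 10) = 3820568 / 8319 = 459.26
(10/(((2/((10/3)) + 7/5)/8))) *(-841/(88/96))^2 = 4073938560/121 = 33668913.72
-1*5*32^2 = -5120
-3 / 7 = -0.43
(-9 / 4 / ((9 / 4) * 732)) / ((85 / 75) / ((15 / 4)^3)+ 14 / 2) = -16875 / 86732972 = -0.00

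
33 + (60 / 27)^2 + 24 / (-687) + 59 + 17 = 113.90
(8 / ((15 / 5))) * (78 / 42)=4.95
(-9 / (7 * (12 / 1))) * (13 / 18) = -13 / 168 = -0.08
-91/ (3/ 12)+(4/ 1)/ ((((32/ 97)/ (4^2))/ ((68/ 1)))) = 12828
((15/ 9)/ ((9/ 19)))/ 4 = 95/ 108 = 0.88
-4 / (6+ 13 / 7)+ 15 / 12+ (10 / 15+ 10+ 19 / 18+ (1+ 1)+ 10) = 48437 / 1980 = 24.46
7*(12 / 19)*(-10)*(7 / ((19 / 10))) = -58800 / 361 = -162.88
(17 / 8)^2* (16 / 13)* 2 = 289 / 26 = 11.12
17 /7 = 2.43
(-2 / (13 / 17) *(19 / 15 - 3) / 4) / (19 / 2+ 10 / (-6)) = 34 / 235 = 0.14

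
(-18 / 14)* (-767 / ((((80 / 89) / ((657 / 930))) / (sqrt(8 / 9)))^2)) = 291382595127 / 538160000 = 541.44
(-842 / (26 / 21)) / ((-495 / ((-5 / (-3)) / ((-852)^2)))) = 2947 / 934238448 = 0.00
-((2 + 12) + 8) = -22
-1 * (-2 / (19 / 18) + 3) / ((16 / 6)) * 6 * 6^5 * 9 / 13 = -13387.63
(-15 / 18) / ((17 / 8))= -20 / 51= -0.39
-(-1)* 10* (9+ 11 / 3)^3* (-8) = -4389760 / 27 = -162583.70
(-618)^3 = -236029032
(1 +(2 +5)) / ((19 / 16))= 6.74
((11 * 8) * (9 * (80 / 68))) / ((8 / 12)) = 23760 / 17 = 1397.65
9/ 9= 1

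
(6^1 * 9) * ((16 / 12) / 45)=1.60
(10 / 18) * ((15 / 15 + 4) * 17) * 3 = 425 / 3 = 141.67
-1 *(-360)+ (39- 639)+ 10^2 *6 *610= 365760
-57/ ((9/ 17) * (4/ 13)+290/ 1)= -12597/ 64126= -0.20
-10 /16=-5 /8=-0.62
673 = 673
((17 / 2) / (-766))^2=289 / 2347024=0.00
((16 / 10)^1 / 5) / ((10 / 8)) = 32 / 125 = 0.26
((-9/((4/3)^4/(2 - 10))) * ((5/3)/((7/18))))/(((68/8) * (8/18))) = 98415/3808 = 25.84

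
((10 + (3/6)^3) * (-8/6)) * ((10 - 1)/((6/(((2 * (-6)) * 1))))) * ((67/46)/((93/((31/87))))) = 1809/1334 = 1.36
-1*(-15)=15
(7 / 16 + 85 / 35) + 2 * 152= 34369 / 112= 306.87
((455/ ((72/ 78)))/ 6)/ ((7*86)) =845/ 6192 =0.14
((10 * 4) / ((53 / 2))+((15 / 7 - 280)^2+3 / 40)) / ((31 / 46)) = 184464084593 / 1610140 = 114564.00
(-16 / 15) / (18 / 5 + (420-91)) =-16 / 4989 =-0.00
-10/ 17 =-0.59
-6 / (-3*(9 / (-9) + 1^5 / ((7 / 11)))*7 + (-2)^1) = 3 / 7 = 0.43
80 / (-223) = -80 / 223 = -0.36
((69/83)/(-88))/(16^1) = -69/116864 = -0.00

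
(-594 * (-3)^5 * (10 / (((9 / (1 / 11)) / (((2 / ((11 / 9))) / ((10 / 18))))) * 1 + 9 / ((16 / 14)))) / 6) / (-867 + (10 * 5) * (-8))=-4.58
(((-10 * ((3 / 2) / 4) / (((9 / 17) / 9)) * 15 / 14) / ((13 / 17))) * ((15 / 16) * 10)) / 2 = -4876875 / 11648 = -418.69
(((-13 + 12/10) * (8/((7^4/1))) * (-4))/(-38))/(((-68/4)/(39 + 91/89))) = 3362528/345107735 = 0.01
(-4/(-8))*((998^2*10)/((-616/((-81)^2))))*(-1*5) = 40842389025/154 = 265210318.34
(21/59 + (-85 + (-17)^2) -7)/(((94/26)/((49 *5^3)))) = 927153500/2773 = 334350.34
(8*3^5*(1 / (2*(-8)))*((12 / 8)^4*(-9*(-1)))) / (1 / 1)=-177147 / 32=-5535.84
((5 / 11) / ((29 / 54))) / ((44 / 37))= 4995 / 7018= 0.71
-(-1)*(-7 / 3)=-7 / 3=-2.33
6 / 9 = 2 / 3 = 0.67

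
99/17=5.82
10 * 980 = 9800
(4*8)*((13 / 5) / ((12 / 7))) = 48.53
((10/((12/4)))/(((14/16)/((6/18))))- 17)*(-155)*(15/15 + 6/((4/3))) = 1689655/126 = 13409.96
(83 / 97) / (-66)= -83 / 6402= -0.01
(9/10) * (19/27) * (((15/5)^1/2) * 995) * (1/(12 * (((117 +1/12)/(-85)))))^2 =1092709/315844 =3.46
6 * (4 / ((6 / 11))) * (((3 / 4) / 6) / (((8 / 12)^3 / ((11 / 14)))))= 3267 / 224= 14.58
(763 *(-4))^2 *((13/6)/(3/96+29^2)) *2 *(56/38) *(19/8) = 13562209024/80739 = 167975.94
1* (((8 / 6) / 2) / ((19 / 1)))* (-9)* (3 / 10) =-9 / 95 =-0.09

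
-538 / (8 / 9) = -2421 / 4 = -605.25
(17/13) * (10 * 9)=1530/13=117.69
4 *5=20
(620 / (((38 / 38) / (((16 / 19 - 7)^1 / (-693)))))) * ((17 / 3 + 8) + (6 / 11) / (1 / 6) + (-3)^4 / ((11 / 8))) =20174180 / 48279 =417.87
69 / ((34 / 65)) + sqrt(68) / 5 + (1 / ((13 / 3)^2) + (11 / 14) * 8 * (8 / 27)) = 2 * sqrt(17) / 5 + 145335811 / 1085994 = 135.48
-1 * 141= -141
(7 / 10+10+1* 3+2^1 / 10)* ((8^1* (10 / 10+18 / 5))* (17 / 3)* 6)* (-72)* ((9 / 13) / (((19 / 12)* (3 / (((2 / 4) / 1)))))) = -563490432 / 6175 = -91253.51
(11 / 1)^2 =121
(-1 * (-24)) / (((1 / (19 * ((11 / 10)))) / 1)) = 2508 / 5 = 501.60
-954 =-954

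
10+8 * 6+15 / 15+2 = 61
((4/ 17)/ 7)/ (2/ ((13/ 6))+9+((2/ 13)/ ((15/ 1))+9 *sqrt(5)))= -2235/ 2050489+2025 *sqrt(5)/ 2050489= 0.00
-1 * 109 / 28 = -109 / 28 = -3.89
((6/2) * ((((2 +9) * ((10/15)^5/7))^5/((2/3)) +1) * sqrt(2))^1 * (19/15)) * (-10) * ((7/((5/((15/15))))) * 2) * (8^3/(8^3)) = -360961635735813908 * sqrt(2)/3390566585454405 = -150.56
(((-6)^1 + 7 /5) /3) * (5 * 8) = -184 /3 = -61.33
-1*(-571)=571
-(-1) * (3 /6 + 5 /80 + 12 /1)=201 /16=12.56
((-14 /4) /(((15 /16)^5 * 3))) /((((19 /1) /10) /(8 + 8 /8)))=-7340032 /961875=-7.63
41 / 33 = 1.24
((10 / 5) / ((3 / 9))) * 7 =42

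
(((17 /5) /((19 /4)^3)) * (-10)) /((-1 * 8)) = 272 /6859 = 0.04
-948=-948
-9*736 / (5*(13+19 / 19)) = -3312 / 35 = -94.63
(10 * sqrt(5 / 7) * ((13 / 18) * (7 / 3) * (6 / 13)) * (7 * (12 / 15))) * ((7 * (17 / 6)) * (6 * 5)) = 33320 * sqrt(35) / 9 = 21902.64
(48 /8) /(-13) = -6 /13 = -0.46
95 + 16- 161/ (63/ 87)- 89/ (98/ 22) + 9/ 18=-38459/ 294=-130.81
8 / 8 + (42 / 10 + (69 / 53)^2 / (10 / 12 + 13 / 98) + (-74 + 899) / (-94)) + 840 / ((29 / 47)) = 1847878725097 / 1359176785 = 1359.56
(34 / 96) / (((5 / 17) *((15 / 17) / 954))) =1301.94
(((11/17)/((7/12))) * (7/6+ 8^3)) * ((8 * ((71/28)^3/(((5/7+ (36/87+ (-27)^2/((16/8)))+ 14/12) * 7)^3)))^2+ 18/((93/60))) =670913540039048234885491395336469608582975843/101493993573443468701171482174645294516224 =6610.38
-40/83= -0.48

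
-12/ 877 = -0.01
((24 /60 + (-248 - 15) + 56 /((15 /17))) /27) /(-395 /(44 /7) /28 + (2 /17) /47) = 420043888 /127677465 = 3.29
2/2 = 1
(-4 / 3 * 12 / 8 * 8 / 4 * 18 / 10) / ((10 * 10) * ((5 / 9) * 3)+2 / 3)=-54 / 1255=-0.04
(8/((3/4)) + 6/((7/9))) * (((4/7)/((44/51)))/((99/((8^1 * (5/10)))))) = 26248/53361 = 0.49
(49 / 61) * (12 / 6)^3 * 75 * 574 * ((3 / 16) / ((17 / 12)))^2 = 85432725 / 17629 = 4846.15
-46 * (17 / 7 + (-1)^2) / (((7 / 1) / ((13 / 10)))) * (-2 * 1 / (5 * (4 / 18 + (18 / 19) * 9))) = 306774 / 229075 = 1.34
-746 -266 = -1012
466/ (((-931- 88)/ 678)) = -315948/ 1019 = -310.06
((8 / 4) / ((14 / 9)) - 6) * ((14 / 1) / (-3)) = 22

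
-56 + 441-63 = 322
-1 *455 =-455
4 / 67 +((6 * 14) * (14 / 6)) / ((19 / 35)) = 459696 / 1273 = 361.11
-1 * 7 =-7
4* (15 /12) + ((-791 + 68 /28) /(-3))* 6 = 11075 /7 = 1582.14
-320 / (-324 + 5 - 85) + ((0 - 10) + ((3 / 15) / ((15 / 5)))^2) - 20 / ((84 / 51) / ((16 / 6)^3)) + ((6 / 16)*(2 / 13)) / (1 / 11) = -5926818283 / 24815700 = -238.83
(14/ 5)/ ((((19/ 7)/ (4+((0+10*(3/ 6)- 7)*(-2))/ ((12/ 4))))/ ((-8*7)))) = -308.10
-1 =-1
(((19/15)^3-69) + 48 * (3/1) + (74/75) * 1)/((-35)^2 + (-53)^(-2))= 369824513/5806731375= 0.06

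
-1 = -1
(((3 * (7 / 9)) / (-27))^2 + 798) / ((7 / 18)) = 1495922 / 729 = 2052.02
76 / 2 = 38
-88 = -88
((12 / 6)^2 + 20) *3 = 72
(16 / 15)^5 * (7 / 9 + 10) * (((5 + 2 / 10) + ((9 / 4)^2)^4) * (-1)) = -336687063632 / 34171875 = -9852.75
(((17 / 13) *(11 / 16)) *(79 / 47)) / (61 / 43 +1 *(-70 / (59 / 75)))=-37479101 / 2171748176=-0.02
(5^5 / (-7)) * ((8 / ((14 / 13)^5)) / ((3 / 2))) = -1160290625 / 705894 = -1643.72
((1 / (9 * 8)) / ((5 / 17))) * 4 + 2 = 197 / 90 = 2.19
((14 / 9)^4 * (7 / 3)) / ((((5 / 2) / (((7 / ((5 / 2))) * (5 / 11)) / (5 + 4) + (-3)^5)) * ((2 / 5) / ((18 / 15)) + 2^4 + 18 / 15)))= -12930902432 / 170828757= -75.70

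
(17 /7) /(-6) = -17 /42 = -0.40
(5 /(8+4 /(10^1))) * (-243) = -2025 /14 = -144.64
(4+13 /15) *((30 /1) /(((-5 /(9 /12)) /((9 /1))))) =-1971 /10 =-197.10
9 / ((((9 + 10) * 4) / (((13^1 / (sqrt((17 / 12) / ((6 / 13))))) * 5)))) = 135 * sqrt(442) / 646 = 4.39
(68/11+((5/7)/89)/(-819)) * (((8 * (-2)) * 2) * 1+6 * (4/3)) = -277568488/1870869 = -148.36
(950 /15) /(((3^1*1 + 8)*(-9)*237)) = -190 /70389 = -0.00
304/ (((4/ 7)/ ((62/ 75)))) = 32984/ 75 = 439.79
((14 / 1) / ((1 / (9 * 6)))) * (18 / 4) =3402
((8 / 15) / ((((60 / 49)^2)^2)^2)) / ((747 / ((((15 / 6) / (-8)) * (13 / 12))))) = -432028097404813 / 9033646694400000000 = -0.00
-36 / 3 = -12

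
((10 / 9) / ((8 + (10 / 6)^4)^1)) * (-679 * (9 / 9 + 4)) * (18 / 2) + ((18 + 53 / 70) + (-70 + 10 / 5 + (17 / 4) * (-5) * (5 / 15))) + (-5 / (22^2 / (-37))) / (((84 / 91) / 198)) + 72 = -24260781527 / 11762520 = -2062.55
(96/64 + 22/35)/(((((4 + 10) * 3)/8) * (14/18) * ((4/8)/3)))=5364/1715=3.13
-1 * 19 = -19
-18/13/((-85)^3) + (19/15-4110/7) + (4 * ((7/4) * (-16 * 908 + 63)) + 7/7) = -17074079012197/167656125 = -101839.88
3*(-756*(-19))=43092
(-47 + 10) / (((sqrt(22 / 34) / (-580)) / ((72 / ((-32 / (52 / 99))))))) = -278980 * sqrt(187) / 121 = -31528.88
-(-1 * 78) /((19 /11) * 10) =429 /95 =4.52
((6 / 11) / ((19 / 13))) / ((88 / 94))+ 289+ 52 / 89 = 118667391 / 409222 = 289.98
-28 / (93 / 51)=-476 / 31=-15.35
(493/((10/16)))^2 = 15555136/25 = 622205.44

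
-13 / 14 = -0.93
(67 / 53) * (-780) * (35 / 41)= -1829100 / 2173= -841.74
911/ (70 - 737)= -911/ 667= -1.37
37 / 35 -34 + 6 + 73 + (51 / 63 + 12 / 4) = 748 / 15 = 49.87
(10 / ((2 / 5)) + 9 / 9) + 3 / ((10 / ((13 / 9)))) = 26.43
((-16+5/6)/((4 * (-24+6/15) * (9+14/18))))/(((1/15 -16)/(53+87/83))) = -0.06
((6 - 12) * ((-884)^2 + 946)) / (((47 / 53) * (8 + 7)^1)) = -82934612 / 235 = -352913.24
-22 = -22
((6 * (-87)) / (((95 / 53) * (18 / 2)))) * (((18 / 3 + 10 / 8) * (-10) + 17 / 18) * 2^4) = 31674496 / 855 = 37046.19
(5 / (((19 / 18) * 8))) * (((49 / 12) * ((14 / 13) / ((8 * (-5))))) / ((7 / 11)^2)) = -2541 / 15808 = -0.16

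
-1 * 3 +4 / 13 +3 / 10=-311 / 130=-2.39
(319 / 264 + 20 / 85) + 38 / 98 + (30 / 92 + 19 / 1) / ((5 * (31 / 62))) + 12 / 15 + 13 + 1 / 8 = 6749759 / 287385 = 23.49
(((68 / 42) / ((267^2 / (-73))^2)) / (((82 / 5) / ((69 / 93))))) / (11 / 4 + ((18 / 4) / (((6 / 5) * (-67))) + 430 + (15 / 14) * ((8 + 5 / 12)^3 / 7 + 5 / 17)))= 10632226398080 / 72576633674806440551271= 0.00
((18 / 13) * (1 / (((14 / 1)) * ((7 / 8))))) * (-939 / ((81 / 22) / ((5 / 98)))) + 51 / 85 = -0.87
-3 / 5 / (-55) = 3 / 275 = 0.01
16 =16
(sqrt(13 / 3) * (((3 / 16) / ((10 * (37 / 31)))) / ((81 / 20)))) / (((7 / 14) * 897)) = 31 * sqrt(39) / 10753236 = 0.00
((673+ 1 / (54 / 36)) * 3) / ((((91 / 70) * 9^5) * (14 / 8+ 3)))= 80840 / 14585103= 0.01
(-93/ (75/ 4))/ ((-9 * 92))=31/ 5175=0.01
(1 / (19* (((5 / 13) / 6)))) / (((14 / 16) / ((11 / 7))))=1.47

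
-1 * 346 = -346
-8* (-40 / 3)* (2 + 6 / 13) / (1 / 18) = 61440 / 13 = 4726.15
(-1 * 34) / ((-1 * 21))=34 / 21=1.62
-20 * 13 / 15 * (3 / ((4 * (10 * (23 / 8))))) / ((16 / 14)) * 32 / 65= -112 / 575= -0.19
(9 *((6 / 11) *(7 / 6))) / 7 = 9 / 11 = 0.82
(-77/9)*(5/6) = -385/54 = -7.13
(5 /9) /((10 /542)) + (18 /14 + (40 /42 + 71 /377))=772799 /23751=32.54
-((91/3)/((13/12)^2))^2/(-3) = 37632/169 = 222.67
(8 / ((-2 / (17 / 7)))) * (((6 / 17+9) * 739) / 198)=-78334 / 231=-339.11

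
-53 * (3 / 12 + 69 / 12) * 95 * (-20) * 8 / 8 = 604200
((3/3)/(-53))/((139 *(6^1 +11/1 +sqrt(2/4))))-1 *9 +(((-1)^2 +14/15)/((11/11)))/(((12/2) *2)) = -6762963689/765136620 +sqrt(2)/4250759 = -8.84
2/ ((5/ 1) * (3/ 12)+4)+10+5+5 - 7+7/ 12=391/ 28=13.96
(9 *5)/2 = 45/2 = 22.50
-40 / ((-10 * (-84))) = -1 / 21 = -0.05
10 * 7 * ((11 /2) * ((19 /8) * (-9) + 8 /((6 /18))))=8085 /8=1010.62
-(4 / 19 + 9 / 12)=-73 / 76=-0.96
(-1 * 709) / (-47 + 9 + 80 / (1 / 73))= -709 / 5802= -0.12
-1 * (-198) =198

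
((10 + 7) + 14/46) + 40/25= 2174/115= 18.90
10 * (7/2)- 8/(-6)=109/3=36.33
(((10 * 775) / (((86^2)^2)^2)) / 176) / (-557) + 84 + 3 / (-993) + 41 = 6068103607695434839391679 / 48546002178836683237376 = 125.00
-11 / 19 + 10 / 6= 62 / 57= 1.09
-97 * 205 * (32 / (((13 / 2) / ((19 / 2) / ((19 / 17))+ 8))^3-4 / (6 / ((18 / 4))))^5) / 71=1191885931244938887506642445 / 29155186704343013760737297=40.88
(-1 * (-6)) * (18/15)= 36/5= 7.20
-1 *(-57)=57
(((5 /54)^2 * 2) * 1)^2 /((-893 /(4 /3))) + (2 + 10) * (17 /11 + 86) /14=8226314428417 /109627243803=75.04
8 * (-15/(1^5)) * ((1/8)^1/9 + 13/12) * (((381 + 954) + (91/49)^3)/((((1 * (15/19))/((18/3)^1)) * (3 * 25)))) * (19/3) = -26243297876/231525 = -113349.74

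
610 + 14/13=7944/13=611.08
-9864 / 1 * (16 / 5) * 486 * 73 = -5599279872 / 5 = -1119855974.40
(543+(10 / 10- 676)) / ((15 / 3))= -132 / 5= -26.40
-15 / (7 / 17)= -255 / 7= -36.43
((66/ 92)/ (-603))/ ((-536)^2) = -11/ 2656338816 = -0.00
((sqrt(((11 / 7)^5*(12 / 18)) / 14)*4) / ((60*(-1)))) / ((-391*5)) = 121*sqrt(33) / 30175425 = 0.00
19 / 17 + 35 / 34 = 73 / 34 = 2.15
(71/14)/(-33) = -0.15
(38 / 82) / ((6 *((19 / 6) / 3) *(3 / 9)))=9 / 41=0.22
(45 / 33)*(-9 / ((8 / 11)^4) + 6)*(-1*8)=1607895 / 5632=285.49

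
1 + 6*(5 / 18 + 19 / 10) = 211 / 15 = 14.07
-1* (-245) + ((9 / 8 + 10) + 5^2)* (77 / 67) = 153573 / 536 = 286.52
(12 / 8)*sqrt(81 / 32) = 27*sqrt(2) / 16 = 2.39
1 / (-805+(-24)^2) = -1 / 229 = -0.00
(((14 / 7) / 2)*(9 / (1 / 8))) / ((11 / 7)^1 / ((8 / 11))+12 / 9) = 12096 / 587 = 20.61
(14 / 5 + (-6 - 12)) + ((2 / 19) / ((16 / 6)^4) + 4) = -2178667 / 194560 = -11.20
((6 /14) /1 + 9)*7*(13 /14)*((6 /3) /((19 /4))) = 3432 /133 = 25.80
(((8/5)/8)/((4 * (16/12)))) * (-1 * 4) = -3/20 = -0.15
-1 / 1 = -1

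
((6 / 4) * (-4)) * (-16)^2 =-1536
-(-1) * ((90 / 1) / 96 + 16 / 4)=79 / 16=4.94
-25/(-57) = 25/57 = 0.44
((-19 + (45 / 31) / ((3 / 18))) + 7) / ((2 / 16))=-816 / 31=-26.32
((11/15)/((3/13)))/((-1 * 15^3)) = -143/151875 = -0.00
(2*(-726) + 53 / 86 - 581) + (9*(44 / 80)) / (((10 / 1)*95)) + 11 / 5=-1658655843 / 817000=-2030.18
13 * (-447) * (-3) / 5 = 17433 / 5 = 3486.60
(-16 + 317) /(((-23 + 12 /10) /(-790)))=1188950 /109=10907.80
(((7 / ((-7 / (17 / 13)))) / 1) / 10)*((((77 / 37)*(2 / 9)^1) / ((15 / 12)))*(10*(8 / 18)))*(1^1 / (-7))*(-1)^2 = 5984 / 194805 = 0.03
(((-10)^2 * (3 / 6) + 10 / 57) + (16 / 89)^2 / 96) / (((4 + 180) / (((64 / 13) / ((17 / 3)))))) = 0.24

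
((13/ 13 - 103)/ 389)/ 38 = -0.01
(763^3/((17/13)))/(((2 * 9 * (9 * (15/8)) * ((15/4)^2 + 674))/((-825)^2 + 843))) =770184288263936/695385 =1107565288.67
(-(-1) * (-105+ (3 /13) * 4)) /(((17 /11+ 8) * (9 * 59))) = -4961 /241605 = -0.02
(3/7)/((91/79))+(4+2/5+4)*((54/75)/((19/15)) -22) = -54358569/302575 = -179.65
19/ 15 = 1.27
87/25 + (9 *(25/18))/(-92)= 15383/4600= 3.34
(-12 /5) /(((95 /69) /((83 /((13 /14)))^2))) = -1118002032 /80275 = -13927.15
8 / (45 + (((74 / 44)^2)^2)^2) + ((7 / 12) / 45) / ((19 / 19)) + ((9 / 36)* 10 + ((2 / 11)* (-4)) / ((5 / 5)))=66057648655006607 / 35532448952463540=1.86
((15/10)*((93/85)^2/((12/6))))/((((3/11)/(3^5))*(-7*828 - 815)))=-2101707/17368900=-0.12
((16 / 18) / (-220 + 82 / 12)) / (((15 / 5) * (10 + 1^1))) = -16 / 126621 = -0.00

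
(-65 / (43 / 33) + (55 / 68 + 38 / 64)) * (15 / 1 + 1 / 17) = -9072568 / 12427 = -730.07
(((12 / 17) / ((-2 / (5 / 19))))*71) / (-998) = 1065 / 161177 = 0.01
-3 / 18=-0.17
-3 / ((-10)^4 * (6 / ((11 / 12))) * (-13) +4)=33 / 9359956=0.00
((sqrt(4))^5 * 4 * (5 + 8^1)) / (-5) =-1664 / 5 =-332.80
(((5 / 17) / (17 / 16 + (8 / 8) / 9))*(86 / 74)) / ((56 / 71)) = 274770 / 744107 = 0.37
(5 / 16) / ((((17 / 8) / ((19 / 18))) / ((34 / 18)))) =95 / 324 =0.29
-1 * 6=-6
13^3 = 2197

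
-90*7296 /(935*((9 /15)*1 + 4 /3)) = -1969920 /5423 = -363.25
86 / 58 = 43 / 29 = 1.48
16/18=8/9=0.89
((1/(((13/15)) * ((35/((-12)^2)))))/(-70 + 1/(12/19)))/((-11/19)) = 98496/821821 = 0.12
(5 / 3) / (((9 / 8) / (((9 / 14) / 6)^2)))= 5 / 294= 0.02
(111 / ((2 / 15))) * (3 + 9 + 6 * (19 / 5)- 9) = 42957 / 2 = 21478.50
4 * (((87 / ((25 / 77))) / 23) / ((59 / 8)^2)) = 1714944 / 2001575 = 0.86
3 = 3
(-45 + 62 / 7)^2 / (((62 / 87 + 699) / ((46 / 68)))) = 128082009 / 101417750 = 1.26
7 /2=3.50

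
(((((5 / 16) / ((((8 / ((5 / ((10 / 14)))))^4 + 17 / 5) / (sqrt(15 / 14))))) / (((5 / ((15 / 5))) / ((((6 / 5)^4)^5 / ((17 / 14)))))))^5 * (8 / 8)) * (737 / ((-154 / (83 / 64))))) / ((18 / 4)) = -29391594779330357287864548791257565330307604269091024701056988342402699201423622243068722282496 * sqrt(210) / 124065522540826378624952477086843212486228809364856577775182433498457612586207687854766845703125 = -3.43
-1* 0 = 0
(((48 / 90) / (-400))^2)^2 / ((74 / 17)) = 17 / 23414062500000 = 0.00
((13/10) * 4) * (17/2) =221/5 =44.20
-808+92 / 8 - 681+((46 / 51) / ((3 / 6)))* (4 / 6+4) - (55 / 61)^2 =-1469.89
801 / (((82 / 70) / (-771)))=-21614985 / 41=-527194.76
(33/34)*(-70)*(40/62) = -23100/527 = -43.83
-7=-7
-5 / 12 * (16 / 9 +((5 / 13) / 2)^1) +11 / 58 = -51401 / 81432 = -0.63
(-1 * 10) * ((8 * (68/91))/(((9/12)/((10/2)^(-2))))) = -4352/1365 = -3.19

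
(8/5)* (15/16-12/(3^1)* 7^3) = -21937/10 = -2193.70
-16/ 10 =-8/ 5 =-1.60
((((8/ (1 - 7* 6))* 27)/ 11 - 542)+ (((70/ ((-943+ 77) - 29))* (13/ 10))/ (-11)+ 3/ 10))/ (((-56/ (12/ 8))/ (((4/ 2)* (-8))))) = -1313064513/ 5651030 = -232.36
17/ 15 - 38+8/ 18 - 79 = -5194/ 45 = -115.42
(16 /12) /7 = 4 /21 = 0.19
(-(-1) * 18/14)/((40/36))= 81/70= 1.16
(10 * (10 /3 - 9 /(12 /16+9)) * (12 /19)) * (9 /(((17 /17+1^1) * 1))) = 16920 /247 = 68.50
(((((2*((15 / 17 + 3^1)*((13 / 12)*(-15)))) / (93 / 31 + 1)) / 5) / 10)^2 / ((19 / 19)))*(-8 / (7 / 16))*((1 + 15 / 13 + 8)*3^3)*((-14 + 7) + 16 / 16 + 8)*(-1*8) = 31924.42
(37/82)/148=1/328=0.00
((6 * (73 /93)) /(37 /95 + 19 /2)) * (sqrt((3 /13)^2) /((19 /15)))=65700 /757237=0.09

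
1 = 1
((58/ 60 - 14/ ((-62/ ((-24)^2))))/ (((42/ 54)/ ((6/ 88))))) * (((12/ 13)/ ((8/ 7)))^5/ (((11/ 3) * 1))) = 1919640074499/ 1782681655040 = 1.08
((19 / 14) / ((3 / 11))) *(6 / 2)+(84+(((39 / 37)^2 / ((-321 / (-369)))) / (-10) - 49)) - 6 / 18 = 760845851 / 15380715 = 49.47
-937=-937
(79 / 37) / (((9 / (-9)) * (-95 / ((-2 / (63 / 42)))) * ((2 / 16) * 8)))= -316 / 10545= -0.03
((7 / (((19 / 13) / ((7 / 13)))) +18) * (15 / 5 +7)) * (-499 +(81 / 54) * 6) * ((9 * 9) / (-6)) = 25864650 / 19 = 1361297.37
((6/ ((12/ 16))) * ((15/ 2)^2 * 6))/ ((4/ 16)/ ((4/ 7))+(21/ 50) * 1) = 1080000/ 343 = 3148.69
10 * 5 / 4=12.50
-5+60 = 55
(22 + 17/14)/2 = 325/28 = 11.61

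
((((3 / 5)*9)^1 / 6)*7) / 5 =63 / 50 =1.26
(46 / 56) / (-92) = -1 / 112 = -0.01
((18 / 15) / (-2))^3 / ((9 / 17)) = -51 / 125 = -0.41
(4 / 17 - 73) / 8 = -9.10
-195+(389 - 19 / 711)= 137915 / 711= 193.97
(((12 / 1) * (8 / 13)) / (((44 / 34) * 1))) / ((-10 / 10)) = -816 / 143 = -5.71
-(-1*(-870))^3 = -658503000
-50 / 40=-5 / 4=-1.25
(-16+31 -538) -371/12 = -6647/12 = -553.92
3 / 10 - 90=-89.70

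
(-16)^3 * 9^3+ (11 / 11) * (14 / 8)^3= -191102633 / 64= -2985978.64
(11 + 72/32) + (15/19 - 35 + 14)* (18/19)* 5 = -119107/1444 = -82.48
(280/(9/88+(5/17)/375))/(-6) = -452.82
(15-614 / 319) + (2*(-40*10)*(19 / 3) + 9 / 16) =-77371979 / 15312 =-5053.03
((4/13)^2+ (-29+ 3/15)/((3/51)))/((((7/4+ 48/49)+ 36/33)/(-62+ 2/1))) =10701487104/1392053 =7687.56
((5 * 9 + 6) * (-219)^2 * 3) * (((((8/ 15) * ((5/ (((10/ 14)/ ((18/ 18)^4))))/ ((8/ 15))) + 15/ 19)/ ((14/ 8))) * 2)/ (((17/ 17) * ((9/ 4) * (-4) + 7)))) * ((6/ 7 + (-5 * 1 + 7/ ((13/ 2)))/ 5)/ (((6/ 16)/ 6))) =-2293693003008/ 60515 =-37902883.63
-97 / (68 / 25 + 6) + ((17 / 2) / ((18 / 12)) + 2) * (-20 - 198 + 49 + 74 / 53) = -14974979 / 11554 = -1296.09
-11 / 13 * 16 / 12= -44 / 39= -1.13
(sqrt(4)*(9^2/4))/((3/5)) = 135/2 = 67.50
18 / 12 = 3 / 2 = 1.50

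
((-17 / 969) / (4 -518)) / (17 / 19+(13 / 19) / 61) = 61 / 1619100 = 0.00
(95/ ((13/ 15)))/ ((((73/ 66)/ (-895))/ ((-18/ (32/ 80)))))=3787863750/ 949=3991426.50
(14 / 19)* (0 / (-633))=0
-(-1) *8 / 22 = 4 / 11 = 0.36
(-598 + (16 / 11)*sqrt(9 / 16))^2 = 43112356 / 121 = 356300.46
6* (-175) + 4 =-1046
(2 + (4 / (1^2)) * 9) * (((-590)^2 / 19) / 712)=87025 / 89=977.81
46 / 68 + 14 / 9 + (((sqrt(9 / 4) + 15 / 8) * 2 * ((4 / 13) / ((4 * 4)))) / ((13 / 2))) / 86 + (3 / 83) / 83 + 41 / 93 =10157186357437 / 3799132603344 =2.67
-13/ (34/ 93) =-1209/ 34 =-35.56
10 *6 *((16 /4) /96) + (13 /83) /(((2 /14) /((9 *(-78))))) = -127349 /166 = -767.16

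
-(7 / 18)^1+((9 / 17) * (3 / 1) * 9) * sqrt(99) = -7 / 18+729 * sqrt(11) / 17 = 141.84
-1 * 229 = -229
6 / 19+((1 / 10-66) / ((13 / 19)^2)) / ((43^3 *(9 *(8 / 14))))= 28991594713 / 91906911720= 0.32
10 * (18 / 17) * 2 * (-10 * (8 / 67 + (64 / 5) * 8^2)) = -197619840 / 1139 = -173502.93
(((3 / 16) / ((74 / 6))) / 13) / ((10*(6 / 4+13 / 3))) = 27 / 1346800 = 0.00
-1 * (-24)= 24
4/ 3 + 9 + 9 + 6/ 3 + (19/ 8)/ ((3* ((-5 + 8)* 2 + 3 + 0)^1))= 4627/ 216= 21.42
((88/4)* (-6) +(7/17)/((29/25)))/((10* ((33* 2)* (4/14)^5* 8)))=-1090791107/83297280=-13.10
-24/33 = -8/11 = -0.73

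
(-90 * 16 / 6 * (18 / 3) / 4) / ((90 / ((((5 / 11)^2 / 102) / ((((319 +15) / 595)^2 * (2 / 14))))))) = -3644375 / 20247414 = -0.18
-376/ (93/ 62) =-752/ 3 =-250.67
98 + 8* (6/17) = 1714/17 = 100.82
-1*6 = -6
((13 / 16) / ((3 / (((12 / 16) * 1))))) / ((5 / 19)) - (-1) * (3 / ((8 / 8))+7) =3447 / 320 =10.77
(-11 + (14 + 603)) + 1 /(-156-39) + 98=137279 /195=703.99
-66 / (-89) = 66 / 89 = 0.74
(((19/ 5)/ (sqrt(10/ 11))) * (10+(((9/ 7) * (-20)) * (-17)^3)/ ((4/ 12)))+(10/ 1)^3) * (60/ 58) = 30000/ 29+30245226 * sqrt(110)/ 203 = 1563668.01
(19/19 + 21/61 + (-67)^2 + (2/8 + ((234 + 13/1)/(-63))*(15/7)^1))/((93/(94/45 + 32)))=24661703053/15010758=1642.94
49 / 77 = 7 / 11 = 0.64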